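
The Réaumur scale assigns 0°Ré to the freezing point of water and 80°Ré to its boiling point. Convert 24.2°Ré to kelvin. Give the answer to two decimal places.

303.40 K

Linear interpolation between the fixed points: C = (24.2 - 0) × 100 / (80 - 0) = 30.2500°C.
Then 30.2500 + 273.15 = 303.40 K.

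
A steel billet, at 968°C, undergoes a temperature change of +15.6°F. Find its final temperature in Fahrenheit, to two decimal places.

1790.00°F

The 15.6°F change is an interval, so only the factor 5/9 applies: +15.6 × 5/9 = +8.6667°C.
Final Celsius temperature: 968.0000 + 8.6667 = 976.6667°C.
In Fahrenheit: 976.6667 × 1.8 + 32 = 1790.00°F.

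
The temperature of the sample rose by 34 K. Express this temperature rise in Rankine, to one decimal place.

61.2°R

For a temperature interval the offset drops out; only the factor 1.8 applies.
34 × 1.8 = 61.2.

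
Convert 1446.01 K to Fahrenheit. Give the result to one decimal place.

In Celsius: 1446.01 - 273.15 = 1172.8600°C.
In Fahrenheit: 1172.8600 × 1.8 + 32 = 2143.1°F.

2143.1°F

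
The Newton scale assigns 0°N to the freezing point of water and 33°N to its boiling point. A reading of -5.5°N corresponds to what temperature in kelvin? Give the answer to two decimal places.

256.48 K

Linear interpolation between the fixed points: C = (-5.5 - 0) × 100 / (33 - 0) = -16.6667°C.
Then -16.6667 + 273.15 = 256.48 K.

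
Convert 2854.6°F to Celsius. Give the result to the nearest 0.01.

In Celsius: (2854.6 - 32) × 5/9 = 1568.1111°C.

1568.11°C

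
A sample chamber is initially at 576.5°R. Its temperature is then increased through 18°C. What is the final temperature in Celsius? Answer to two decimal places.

65.13°C

Initial temperature in Celsius: (576.5 - 491.67) × 5/9 = 47.1278°C.
Final Celsius temperature: 47.1278 + 18.0000 = 65.1278°C.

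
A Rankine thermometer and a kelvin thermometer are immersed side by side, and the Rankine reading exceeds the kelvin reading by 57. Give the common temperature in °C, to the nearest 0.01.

-201.90°C

Let x be the Rankine reading; then the kelvin reading is 5/9·x.
(5/9·x) - x = -57  ⇒  (-4/9)·x = -57  ⇒  x = 128.2500°R.
In Celsius: (128.25 - 491.67) × 5/9 = -201.90°C.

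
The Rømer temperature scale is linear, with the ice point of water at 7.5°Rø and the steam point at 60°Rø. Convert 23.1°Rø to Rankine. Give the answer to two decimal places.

Linear interpolation between the fixed points: C = (23.1 - 7.5) × 100 / (60 - 7.5) = 29.7143°C.
Then 29.7143 × 1.8 + 491.67 = 545.16°R.

545.16°R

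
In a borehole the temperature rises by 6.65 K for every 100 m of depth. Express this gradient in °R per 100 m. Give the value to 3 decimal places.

11.970 °R/100 m

The quantity depends on a temperature interval, so only the ratio of degree sizes applies; the offset between the scales is irrelevant.
A change of 1 K is a change of 1.8°R, so 6.65 × 1.8 = 11.970.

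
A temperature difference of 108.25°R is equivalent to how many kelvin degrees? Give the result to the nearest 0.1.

Only the scale ratio 5/9 matters for a change in temperature.
108.25 × 5/9 = 60.1.

60.1 K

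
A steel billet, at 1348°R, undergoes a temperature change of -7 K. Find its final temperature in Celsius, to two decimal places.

468.74°C

Initial temperature in Celsius: (1348 - 491.67) × 5/9 = 475.7389°C.
The 7 K change is an interval; Kelvin and Celsius degrees are the same size, so ΔC = -7°C.
Final Celsius temperature: 475.7389 - 7.0000 = 468.7389°C.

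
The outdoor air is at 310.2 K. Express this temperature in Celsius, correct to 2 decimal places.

37.05°C

In Celsius: 310.2 - 273.15 = 37.0500°C.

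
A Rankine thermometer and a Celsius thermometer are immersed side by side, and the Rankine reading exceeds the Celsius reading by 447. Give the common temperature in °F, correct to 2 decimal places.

-68.51°F

Let x be the Rankine reading; then the Celsius reading is 5/9·x - 273.15.
(5/9·x - 273.15) - x = -447  ⇒  (-4/9)·x = -173.85  ⇒  x = 391.1625°R.
In Celsius: (391.1625 - 491.67) × 5/9 = -55.8375°C.
In Fahrenheit: -55.8375 × 1.8 + 32 = -68.51°F.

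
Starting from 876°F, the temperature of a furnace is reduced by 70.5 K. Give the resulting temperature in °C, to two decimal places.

Initial temperature in Celsius: (876 - 32) × 5/9 = 468.8889°C.
The 70.5 K change is an interval; Kelvin and Celsius degrees are the same size, so ΔC = -70.5°C.
Final Celsius temperature: 468.8889 - 70.5000 = 398.3889°C.

398.39°C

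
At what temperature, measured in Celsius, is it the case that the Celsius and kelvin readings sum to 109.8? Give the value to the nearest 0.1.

-81.7°C

Let C be the Celsius reading. The kelvin reading is K = 1·C + 273.15.
Require C + K = 109.8: (2)·C + 273.15 = 109.8.
C = (109.8 - 273.15) / (2) = -81.7.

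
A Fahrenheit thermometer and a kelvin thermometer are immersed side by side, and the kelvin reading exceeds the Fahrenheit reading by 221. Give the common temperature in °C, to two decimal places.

Let x be the Fahrenheit reading; then the kelvin reading is 5/9·x + 255.372.
(5/9·x + 255.372) - x = 221  ⇒  (-4/9)·x = -34.3722  ⇒  x = 77.3375°F.
In Celsius: (77.3375 - 32) × 5/9 = 25.19°C.

25.19°C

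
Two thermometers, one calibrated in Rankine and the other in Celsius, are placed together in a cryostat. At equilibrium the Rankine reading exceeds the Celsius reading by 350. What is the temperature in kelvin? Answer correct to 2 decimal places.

Let x be the Rankine reading; then the Celsius reading is 5/9·x - 273.15.
(5/9·x - 273.15) - x = -350  ⇒  (-4/9)·x = -76.85  ⇒  x = 172.9125°R.
In Celsius: (172.9125 - 491.67) × 5/9 = -177.0875°C.
In kelvin: -177.0875 + 273.15 = 96.06 K.

96.06 K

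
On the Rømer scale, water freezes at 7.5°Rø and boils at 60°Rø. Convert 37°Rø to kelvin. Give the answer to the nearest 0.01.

329.34 K

Linear interpolation between the fixed points: C = (37 - 7.5) × 100 / (60 - 7.5) = 56.1905°C.
Then 56.1905 + 273.15 = 329.34 K.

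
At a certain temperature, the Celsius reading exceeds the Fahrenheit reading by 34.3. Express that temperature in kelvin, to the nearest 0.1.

190.3 K

Let x be the Fahrenheit reading; then the Celsius reading is 5/9·x - 17.7778.
(5/9·x - 17.7778) - x = 34.3  ⇒  (-4/9)·x = 52.0778  ⇒  x = -117.1750°F.
In Celsius: (-117.175 - 32) × 5/9 = -82.8750°C.
In kelvin: -82.8750 + 273.15 = 190.3 K.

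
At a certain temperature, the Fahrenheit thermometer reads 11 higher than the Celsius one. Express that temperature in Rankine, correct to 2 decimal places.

Let x be the Celsius reading; then the Fahrenheit reading is 1.8·x + 32.
(1.8·x + 32) - x = 11  ⇒  (0.8)·x = -21  ⇒  x = -26.2500°C.
In Rankine: -26.2500 × 1.8 + 491.67 = 444.42°R.

444.42°R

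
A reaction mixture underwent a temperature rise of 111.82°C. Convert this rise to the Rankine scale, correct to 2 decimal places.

An interval of 1°C corresponds to 1.8°R.
111.82 × 1.8 = 201.28.

201.28°R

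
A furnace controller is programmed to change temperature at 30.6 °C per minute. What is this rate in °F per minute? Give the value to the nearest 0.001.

Since only a temperature interval is involved, the additive offset between the scales drops out.
A change of 1°C is a change of 1.8°F, so 30.6 × 1.8 = 55.080.

55.080 °F/minute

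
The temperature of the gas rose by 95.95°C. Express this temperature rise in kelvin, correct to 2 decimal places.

95.95 K

Celsius and kelvin degrees are the same size, so the interval is unchanged: 95.95.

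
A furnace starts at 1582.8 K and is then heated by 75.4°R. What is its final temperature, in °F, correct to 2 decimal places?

2464.77°F

Initial temperature in Celsius: 1582.8 - 273.15 = 1309.6500°C.
The 75.4°R change is an interval, so only the factor 5/9 applies: +75.4 × 5/9 = +41.8889°C.
Final Celsius temperature: 1309.6500 + 41.8889 = 1351.5389°C.
In Fahrenheit: 1351.5389 × 1.8 + 32 = 2464.77°F.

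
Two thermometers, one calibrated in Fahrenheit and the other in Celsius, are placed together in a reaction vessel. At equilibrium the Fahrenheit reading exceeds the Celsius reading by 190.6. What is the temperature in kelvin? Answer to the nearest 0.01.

Let x be the Fahrenheit reading; then the Celsius reading is 5/9·x - 17.7778.
(5/9·x - 17.7778) - x = -190.6  ⇒  (-4/9)·x = -172.822  ⇒  x = 388.8500°F.
In Celsius: (388.85 - 32) × 5/9 = 198.2500°C.
In kelvin: 198.2500 + 273.15 = 471.40 K.

471.40 K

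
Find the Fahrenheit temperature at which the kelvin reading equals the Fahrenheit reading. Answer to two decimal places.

Let F be the Fahrenheit reading. The kelvin reading is K = 5/9·F + 255.372.
Set K = F: 5/9·F + 255.372 = F.
(-4/9)·F = -255.372  ⇒  F = 574.59.

574.59°F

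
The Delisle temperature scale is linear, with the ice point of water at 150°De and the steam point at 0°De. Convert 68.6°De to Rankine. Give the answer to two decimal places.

589.35°R

Linear interpolation between the fixed points: C = (68.6 - 150) × 100 / (0 - 150) = 54.2667°C.
Then 54.2667 × 1.8 + 491.67 = 589.35°R.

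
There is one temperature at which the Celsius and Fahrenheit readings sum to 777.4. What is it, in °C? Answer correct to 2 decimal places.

266.21°C

Let C be the Celsius reading. The Fahrenheit reading is F = 1.8·C + 32.
Require C + F = 777.4: (2.8)·C + 32 = 777.4.
C = (777.4 - 32) / (2.8) = 266.21.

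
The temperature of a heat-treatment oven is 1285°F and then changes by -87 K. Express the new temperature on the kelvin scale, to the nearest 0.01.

Initial temperature in Celsius: (1285 - 32) × 5/9 = 696.1111°C.
The 87 K change is an interval; Kelvin and Celsius degrees are the same size, so ΔC = -87°C.
Final Celsius temperature: 696.1111 - 87.0000 = 609.1111°C.
In kelvin: 609.1111 + 273.15 = 882.26 K.

882.26 K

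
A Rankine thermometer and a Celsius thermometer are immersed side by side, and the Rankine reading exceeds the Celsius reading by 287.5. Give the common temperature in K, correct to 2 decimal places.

Let x be the Rankine reading; then the Celsius reading is 5/9·x - 273.15.
(5/9·x - 273.15) - x = -287.5  ⇒  (-4/9)·x = -14.35  ⇒  x = 32.2875°R.
In Celsius: (32.2875 - 491.67) × 5/9 = -255.2125°C.
In kelvin: -255.2125 + 273.15 = 17.94 K.

17.94 K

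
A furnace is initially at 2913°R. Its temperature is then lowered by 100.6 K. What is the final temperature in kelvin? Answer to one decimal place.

Initial temperature in Celsius: (2913 - 491.67) × 5/9 = 1345.1833°C.
The 100.6 K change is an interval; Kelvin and Celsius degrees are the same size, so ΔC = -100.6°C.
Final Celsius temperature: 1345.1833 - 100.6000 = 1244.5833°C.
In kelvin: 1244.5833 + 273.15 = 1517.7 K.

1517.7 K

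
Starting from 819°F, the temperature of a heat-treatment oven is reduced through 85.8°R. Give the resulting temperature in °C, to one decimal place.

Initial temperature in Celsius: (819 - 32) × 5/9 = 437.2222°C.
The 85.8°R change is an interval, so only the factor 5/9 applies: -85.8 × 5/9 = -47.6667°C.
Final Celsius temperature: 437.2222 - 47.6667 = 389.5556°C.

389.6°C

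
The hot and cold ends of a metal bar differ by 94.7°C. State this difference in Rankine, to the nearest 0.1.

An interval of 1°C corresponds to 1.8°R.
94.7 × 1.8 = 170.5.

170.5°R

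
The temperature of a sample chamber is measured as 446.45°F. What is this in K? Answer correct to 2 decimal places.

503.40 K

In Celsius: (446.45 - 32) × 5/9 = 230.2500°C.
In kelvin: 230.2500 + 273.15 = 503.40 K.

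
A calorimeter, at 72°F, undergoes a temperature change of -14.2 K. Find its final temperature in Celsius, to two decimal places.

8.02°C

Initial temperature in Celsius: (72 - 32) × 5/9 = 22.2222°C.
The 14.2 K change is an interval; Kelvin and Celsius degrees are the same size, so ΔC = -14.2°C.
Final Celsius temperature: 22.2222 - 14.2000 = 8.0222°C.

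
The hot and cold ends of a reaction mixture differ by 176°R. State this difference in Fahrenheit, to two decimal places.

176.00°F

Rankine and Fahrenheit degrees are the same size, so the interval is unchanged: 176.00.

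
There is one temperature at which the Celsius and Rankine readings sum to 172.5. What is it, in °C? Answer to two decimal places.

-113.99°C

Let C be the Celsius reading. The Rankine reading is R = 1.8·C + 491.67.
Require C + R = 172.5: (2.8)·C + 491.67 = 172.5.
C = (172.5 - 491.67) / (2.8) = -113.99.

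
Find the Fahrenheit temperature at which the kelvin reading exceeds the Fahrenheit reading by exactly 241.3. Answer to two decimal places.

31.66°F

Let F be the Fahrenheit reading. The kelvin reading is K = 5/9·F + 255.372.
Require K - F = 241.3: (-4/9)·F + 255.372 = 241.3.
F = (241.3 - 255.372) / (-4/9) = 31.66.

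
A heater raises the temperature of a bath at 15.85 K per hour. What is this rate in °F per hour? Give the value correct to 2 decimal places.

The quantity depends on a temperature interval, so only the ratio of degree sizes applies; the offset between the scales is irrelevant.
A change of 1 K is a change of 1.8°F, so 15.85 × 1.8 = 28.53.

28.53 °F/hour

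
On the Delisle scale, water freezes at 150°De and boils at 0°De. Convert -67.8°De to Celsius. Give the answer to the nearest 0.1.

145.2°C

Linear interpolation between the fixed points: C = (-67.8 - 150) × 100 / (0 - 150) = 145.2000°C.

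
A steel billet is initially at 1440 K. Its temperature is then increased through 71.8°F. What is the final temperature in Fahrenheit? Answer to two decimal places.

Initial temperature in Celsius: 1440 - 273.15 = 1166.8500°C.
The 71.8°F change is an interval, so only the factor 5/9 applies: +71.8 × 5/9 = +39.8889°C.
Final Celsius temperature: 1166.8500 + 39.8889 = 1206.7389°C.
In Fahrenheit: 1206.7389 × 1.8 + 32 = 2204.13°F.

2204.13°F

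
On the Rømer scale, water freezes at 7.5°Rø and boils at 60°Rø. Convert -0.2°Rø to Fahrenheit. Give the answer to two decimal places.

5.60°F

Linear interpolation between the fixed points: C = (-0.2 - 7.5) × 100 / (60 - 7.5) = -14.6667°C.
Then -14.6667 × 1.8 + 32 = 5.60°F.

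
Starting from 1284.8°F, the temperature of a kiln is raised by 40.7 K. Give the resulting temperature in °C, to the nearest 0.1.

736.7°C

Initial temperature in Celsius: (1284.8 - 32) × 5/9 = 696.0000°C.
The 40.7 K change is an interval; Kelvin and Celsius degrees are the same size, so ΔC = +40.7°C.
Final Celsius temperature: 696.0000 + 40.7000 = 736.7000°C.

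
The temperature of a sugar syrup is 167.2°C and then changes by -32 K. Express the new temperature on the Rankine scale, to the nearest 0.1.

735.0°R

The 32 K change is an interval; Kelvin and Celsius degrees are the same size, so ΔC = -32°C.
Final Celsius temperature: 167.2000 - 32.0000 = 135.2000°C.
In Rankine: 135.2000 × 1.8 + 491.67 = 735.0°R.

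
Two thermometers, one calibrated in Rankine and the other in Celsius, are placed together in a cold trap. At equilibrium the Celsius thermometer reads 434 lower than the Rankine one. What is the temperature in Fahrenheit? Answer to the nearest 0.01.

-97.76°F

Let x be the Rankine reading; then the Celsius reading is 5/9·x - 273.15.
(5/9·x - 273.15) - x = -434  ⇒  (-4/9)·x = -160.85  ⇒  x = 361.9125°R.
In Celsius: (361.9125 - 491.67) × 5/9 = -72.0875°C.
In Fahrenheit: -72.0875 × 1.8 + 32 = -97.76°F.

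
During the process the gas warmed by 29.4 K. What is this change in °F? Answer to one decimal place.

52.9°F

Only the scale ratio 1.8 matters for a change in temperature.
29.4 × 1.8 = 52.9.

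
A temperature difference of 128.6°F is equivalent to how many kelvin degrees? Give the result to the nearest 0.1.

71.4 K

An interval of 1°F corresponds to 5/9 K.
128.6 × 5/9 = 71.4.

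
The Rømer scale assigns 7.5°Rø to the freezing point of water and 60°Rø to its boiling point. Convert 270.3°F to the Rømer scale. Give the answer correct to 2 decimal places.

First in Celsius: (270.3 - 32) × 5/9 = 132.3889°C.
Linearly onto the Rømer scale: 7.5 + (132.3889 / 100) × (60 - 7.5) = 77.00°Rø.

77.00°Rø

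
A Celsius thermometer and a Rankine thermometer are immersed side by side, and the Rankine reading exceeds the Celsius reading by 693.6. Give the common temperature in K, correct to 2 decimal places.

Let x be the Celsius reading; then the Rankine reading is 1.8·x + 491.67.
(1.8·x + 491.67) - x = 693.6  ⇒  (0.8)·x = 201.93  ⇒  x = 252.4125°C.
In kelvin: 252.4125 + 273.15 = 525.56 K.

525.56 K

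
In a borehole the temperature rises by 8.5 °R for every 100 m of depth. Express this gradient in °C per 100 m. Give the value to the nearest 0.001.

4.722 °C/100 m

Since only a temperature interval is involved, the additive offset between the scales drops out.
A change of 1°R is a change of 5/9°C, so 8.5 × 5/9 = 4.722.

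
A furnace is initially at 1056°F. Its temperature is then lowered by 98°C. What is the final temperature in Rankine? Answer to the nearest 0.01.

1339.27°R

Initial temperature in Celsius: (1056 - 32) × 5/9 = 568.8889°C.
Final Celsius temperature: 568.8889 - 98.0000 = 470.8889°C.
In Rankine: 470.8889 × 1.8 + 491.67 = 1339.27°R.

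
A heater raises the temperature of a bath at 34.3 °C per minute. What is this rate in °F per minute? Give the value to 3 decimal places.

61.740 °F/minute

Since only a temperature interval is involved, the additive offset between the scales drops out.
A change of 1°C is a change of 1.8°F, so 34.3 × 1.8 = 61.740.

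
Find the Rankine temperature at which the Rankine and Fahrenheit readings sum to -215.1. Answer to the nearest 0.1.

122.3°R

Let R be the Rankine reading. The Fahrenheit reading is F = 1·R - 459.67.
Require R + F = -215.1: (2)·R - 459.67 = -215.1.
R = (-215.1 + 459.67) / (2) = 122.3.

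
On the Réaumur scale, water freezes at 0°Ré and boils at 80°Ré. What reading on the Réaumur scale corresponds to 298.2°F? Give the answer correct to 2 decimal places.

First in Celsius: (298.2 - 32) × 5/9 = 147.8889°C.
Linearly onto the Réaumur scale: 0 + (147.8889 / 100) × (80 - 0) = 118.31°Ré.

118.31°Ré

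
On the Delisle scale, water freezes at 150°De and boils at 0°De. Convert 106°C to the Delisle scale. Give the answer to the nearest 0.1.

-9.0°De

Linearly onto the Delisle scale: 150 + (106.0000 / 100) × (0 - 150) = -9.0°De.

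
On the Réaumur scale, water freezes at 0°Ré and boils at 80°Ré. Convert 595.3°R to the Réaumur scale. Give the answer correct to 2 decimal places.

46.06°Ré

First in Celsius: (595.3 - 491.67) × 5/9 = 57.5722°C.
Linearly onto the Réaumur scale: 0 + (57.5722 / 100) × (80 - 0) = 46.06°Ré.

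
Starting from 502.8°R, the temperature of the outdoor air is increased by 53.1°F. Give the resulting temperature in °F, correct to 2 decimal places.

Initial temperature in Celsius: (502.8 - 491.67) × 5/9 = 6.1833°C.
The 53.1°F change is an interval, so only the factor 5/9 applies: +53.1 × 5/9 = +29.5000°C.
Final Celsius temperature: 6.1833 + 29.5000 = 35.6833°C.
In Fahrenheit: 35.6833 × 1.8 + 32 = 96.23°F.

96.23°F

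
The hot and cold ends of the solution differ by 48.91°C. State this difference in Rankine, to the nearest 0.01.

88.04°R

Only the scale ratio 1.8 matters for a change in temperature.
48.91 × 1.8 = 88.04.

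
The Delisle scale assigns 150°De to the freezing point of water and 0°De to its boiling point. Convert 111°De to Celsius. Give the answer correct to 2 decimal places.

Linear interpolation between the fixed points: C = (111 - 150) × 100 / (0 - 150) = 26.0000°C.

26.00°C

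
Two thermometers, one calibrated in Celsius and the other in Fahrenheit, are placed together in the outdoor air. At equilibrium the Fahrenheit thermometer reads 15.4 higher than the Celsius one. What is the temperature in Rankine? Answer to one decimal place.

Let x be the Celsius reading; then the Fahrenheit reading is 1.8·x + 32.
(1.8·x + 32) - x = 15.4  ⇒  (0.8)·x = -16.6  ⇒  x = -20.7500°C.
In Rankine: -20.7500 × 1.8 + 491.67 = 454.3°R.

454.3°R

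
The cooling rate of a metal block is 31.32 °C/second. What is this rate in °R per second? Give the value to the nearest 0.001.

Since only a temperature interval is involved, the additive offset between the scales drops out.
A change of 1°C is a change of 1.8°R, so 31.32 × 1.8 = 56.376.

56.376 °R/second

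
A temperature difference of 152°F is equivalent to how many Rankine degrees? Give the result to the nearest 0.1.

152.0°R

Fahrenheit and Rankine degrees are the same size, so the interval is unchanged: 152.0.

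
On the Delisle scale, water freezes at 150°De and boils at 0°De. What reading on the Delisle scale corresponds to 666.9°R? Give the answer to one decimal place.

4.0°De

First in Celsius: (666.9 - 491.67) × 5/9 = 97.3500°C.
Linearly onto the Delisle scale: 150 + (97.3500 / 100) × (0 - 150) = 4.0°De.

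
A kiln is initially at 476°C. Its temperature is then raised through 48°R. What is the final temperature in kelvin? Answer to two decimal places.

The 48°R change is an interval, so only the factor 5/9 applies: +48 × 5/9 = +26.6667°C.
Final Celsius temperature: 476.0000 + 26.6667 = 502.6667°C.
In kelvin: 502.6667 + 273.15 = 775.82 K.

775.82 K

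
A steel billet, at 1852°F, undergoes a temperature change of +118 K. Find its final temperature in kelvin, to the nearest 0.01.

Initial temperature in Celsius: (1852 - 32) × 5/9 = 1011.1111°C.
The 118 K change is an interval; Kelvin and Celsius degrees are the same size, so ΔC = +118°C.
Final Celsius temperature: 1011.1111 + 118.0000 = 1129.1111°C.
In kelvin: 1129.1111 + 273.15 = 1402.26 K.

1402.26 K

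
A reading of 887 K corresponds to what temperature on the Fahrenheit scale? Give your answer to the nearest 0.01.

In Celsius: 887 - 273.15 = 613.8500°C.
In Fahrenheit: 613.8500 × 1.8 + 32 = 1136.93°F.

1136.93°F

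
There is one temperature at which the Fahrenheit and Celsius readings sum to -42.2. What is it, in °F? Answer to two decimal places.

-15.70°F

Let F be the Fahrenheit reading. The Celsius reading is C = 5/9·F - 17.7778.
Require F + C = -42.2: (14/9)·F - 17.7778 = -42.2.
F = (-42.2 + 17.7778) / (14/9) = -15.70.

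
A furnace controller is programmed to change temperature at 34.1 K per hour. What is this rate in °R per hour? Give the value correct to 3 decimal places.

The quantity depends on a temperature interval, so only the ratio of degree sizes applies; the offset between the scales is irrelevant.
A change of 1 K is a change of 1.8°R, so 34.1 × 1.8 = 61.380.

61.380 °R/hour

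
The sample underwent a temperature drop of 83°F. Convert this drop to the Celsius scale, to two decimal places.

46.11°C

An interval of 1°F corresponds to 5/9°C.
83 × 5/9 = 46.11.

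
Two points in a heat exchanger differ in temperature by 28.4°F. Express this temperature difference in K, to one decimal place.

Only the scale ratio 5/9 matters for a change in temperature.
28.4 × 5/9 = 15.8.

15.8 K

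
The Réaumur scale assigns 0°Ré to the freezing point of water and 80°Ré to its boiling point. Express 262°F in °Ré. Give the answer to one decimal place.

102.2°Ré

First in Celsius: (262 - 32) × 5/9 = 127.7778°C.
Linearly onto the Réaumur scale: 0 + (127.7778 / 100) × (80 - 0) = 102.2°Ré.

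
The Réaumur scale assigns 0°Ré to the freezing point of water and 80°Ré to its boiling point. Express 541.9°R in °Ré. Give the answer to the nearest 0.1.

First in Celsius: (541.9 - 491.67) × 5/9 = 27.9056°C.
Linearly onto the Réaumur scale: 0 + (27.9056 / 100) × (80 - 0) = 22.3°Ré.

22.3°Ré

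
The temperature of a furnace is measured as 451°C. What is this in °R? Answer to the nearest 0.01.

1303.47°R

In Rankine: 451.0000 × 1.8 + 491.67 = 1303.47°R.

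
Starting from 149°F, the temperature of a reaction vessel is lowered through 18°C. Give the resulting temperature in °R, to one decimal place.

576.3°R

Initial temperature in Celsius: (149 - 32) × 5/9 = 65.0000°C.
Final Celsius temperature: 65.0000 - 18.0000 = 47.0000°C.
In Rankine: 47.0000 × 1.8 + 491.67 = 576.3°R.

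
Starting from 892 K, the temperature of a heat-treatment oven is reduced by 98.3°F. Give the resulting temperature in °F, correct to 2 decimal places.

Initial temperature in Celsius: 892 - 273.15 = 618.8500°C.
The 98.3°F change is an interval, so only the factor 5/9 applies: -98.3 × 5/9 = -54.6111°C.
Final Celsius temperature: 618.8500 - 54.6111 = 564.2389°C.
In Fahrenheit: 564.2389 × 1.8 + 32 = 1047.63°F.

1047.63°F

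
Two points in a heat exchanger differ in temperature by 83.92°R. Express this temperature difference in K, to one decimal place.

46.6 K

An interval of 1°R corresponds to 5/9 K.
83.92 × 5/9 = 46.6.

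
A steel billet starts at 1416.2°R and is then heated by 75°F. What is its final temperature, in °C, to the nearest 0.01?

Initial temperature in Celsius: (1416.2 - 491.67) × 5/9 = 513.6278°C.
The 75°F change is an interval, so only the factor 5/9 applies: +75 × 5/9 = +41.6667°C.
Final Celsius temperature: 513.6278 + 41.6667 = 555.2944°C.

555.29°C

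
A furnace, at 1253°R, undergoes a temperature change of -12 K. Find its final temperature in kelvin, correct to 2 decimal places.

Initial temperature in Celsius: (1253 - 491.67) × 5/9 = 422.9611°C.
The 12 K change is an interval; Kelvin and Celsius degrees are the same size, so ΔC = -12°C.
Final Celsius temperature: 422.9611 - 12.0000 = 410.9611°C.
In kelvin: 410.9611 + 273.15 = 684.11 K.

684.11 K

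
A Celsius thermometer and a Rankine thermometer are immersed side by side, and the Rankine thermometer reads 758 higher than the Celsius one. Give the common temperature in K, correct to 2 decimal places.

Let x be the Celsius reading; then the Rankine reading is 1.8·x + 491.67.
(1.8·x + 491.67) - x = 758  ⇒  (0.8)·x = 266.33  ⇒  x = 332.9125°C.
In kelvin: 332.9125 + 273.15 = 606.06 K.

606.06 K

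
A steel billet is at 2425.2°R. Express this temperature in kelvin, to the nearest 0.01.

1347.33 K

In Celsius: (2425.2 - 491.67) × 5/9 = 1074.1833°C.
In kelvin: 1074.1833 + 273.15 = 1347.33 K.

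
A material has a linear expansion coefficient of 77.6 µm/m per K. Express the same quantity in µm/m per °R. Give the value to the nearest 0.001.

Since only a temperature interval is involved, the additive offset between the scales drops out.
A change of 1°R is a change of 5/9 K, so per °R the value is 77.6 × 5/9 = 43.111.

43.111 µm/m per °R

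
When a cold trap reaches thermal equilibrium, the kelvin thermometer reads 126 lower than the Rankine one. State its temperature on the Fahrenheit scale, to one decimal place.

Let x be the Rankine reading; then the kelvin reading is 5/9·x.
(5/9·x) - x = -126  ⇒  (-4/9)·x = -126  ⇒  x = 283.5000°R.
In Celsius: (283.5 - 491.67) × 5/9 = -115.6500°C.
In Fahrenheit: -115.6500 × 1.8 + 32 = -176.2°F.

-176.2°F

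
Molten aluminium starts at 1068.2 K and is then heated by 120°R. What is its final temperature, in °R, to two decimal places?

2042.76°R

Initial temperature in Celsius: 1068.2 - 273.15 = 795.0500°C.
The 120°R change is an interval, so only the factor 5/9 applies: +120 × 5/9 = +66.6667°C.
Final Celsius temperature: 795.0500 + 66.6667 = 861.7167°C.
In Rankine: 861.7167 × 1.8 + 491.67 = 2042.76°R.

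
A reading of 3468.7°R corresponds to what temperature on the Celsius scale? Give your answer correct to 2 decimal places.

In Celsius: (3468.7 - 491.67) × 5/9 = 1653.9056°C.

1653.91°C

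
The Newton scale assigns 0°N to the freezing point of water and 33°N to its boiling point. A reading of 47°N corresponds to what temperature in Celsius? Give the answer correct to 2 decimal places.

142.42°C

Linear interpolation between the fixed points: C = (47 - 0) × 100 / (33 - 0) = 142.4242°C.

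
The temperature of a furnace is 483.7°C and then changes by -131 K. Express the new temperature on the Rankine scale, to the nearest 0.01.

The 131 K change is an interval; Kelvin and Celsius degrees are the same size, so ΔC = -131°C.
Final Celsius temperature: 483.7000 - 131.0000 = 352.7000°C.
In Rankine: 352.7000 × 1.8 + 491.67 = 1126.53°R.

1126.53°R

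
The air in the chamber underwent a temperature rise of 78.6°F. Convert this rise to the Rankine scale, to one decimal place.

78.6°R

Fahrenheit and Rankine degrees are the same size, so the interval is unchanged: 78.6.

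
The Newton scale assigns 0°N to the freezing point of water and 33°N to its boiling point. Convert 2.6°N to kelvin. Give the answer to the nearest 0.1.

Linear interpolation between the fixed points: C = (2.6 - 0) × 100 / (33 - 0) = 7.8788°C.
Then 7.8788 + 273.15 = 281.0 K.

281.0 K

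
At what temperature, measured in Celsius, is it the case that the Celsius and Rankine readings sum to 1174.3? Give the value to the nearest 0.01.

Let C be the Celsius reading. The Rankine reading is R = 1.8·C + 491.67.
Require C + R = 1174.3: (2.8)·C + 491.67 = 1174.3.
C = (1174.3 - 491.67) / (2.8) = 243.80.

243.80°C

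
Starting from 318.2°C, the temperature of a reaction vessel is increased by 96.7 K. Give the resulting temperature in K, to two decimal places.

688.05 K

The 96.7 K change is an interval; Kelvin and Celsius degrees are the same size, so ΔC = +96.7°C.
Final Celsius temperature: 318.2000 + 96.7000 = 414.9000°C.
In kelvin: 414.9000 + 273.15 = 688.05 K.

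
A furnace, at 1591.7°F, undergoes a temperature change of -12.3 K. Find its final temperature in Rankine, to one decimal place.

Initial temperature in Celsius: (1591.7 - 32) × 5/9 = 866.5000°C.
The 12.3 K change is an interval; Kelvin and Celsius degrees are the same size, so ΔC = -12.3°C.
Final Celsius temperature: 866.5000 - 12.3000 = 854.2000°C.
In Rankine: 854.2000 × 1.8 + 491.67 = 2029.2°R.

2029.2°R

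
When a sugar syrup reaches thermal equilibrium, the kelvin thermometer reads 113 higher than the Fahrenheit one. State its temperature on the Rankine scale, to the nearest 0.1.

780.0°R

Let x be the Fahrenheit reading; then the kelvin reading is 5/9·x + 255.372.
(5/9·x + 255.372) - x = 113  ⇒  (-4/9)·x = -142.372  ⇒  x = 320.3375°F.
In Celsius: (320.3375 - 32) × 5/9 = 160.1875°C.
In Rankine: 160.1875 × 1.8 + 491.67 = 780.0°R.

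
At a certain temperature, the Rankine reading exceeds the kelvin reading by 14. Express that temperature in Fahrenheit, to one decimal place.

Let x be the kelvin reading; then the Rankine reading is 1.8·x.
(1.8·x) - x = 14  ⇒  (0.8)·x = 14  ⇒  x = 17.5000 K.
In Celsius: 17.5 - 273.15 = -255.6500°C.
In Fahrenheit: -255.6500 × 1.8 + 32 = -428.2°F.

-428.2°F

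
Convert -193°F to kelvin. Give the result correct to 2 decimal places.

In Celsius: (-193 - 32) × 5/9 = -125.0000°C.
In kelvin: -125.0000 + 273.15 = 148.15 K.

148.15 K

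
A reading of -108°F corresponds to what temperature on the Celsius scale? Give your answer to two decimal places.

In Celsius: (-108 - 32) × 5/9 = -77.7778°C.

-77.78°C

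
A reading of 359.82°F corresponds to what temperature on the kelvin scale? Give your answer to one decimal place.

In Celsius: (359.82 - 32) × 5/9 = 182.1222°C.
In kelvin: 182.1222 + 273.15 = 455.3 K.

455.3 K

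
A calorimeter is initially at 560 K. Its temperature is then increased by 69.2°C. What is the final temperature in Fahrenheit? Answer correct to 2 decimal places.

672.89°F

Initial temperature in Celsius: 560 - 273.15 = 286.8500°C.
Final Celsius temperature: 286.8500 + 69.2000 = 356.0500°C.
In Fahrenheit: 356.0500 × 1.8 + 32 = 672.89°F.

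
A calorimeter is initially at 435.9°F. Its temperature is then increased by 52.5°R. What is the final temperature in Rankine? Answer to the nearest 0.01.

948.07°R

Initial temperature in Celsius: (435.9 - 32) × 5/9 = 224.3889°C.
The 52.5°R change is an interval, so only the factor 5/9 applies: +52.5 × 5/9 = +29.1667°C.
Final Celsius temperature: 224.3889 + 29.1667 = 253.5556°C.
In Rankine: 253.5556 × 1.8 + 491.67 = 948.07°R.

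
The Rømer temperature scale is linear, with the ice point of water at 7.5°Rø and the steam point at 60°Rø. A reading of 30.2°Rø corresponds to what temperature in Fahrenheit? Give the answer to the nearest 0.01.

Linear interpolation between the fixed points: C = (30.2 - 7.5) × 100 / (60 - 7.5) = 43.2381°C.
Then 43.2381 × 1.8 + 32 = 109.83°F.

109.83°F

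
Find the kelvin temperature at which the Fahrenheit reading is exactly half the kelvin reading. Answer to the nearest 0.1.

Let K be the kelvin reading. The Fahrenheit reading is F = 1.8·K - 459.67.
Require F = 0.5·K: 1.8·K - 459.67 = 0.5·K.
(1.3)·K = 459.67  ⇒  K = 353.6.

353.6 K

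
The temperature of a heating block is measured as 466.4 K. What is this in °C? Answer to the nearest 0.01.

193.25°C

In Celsius: 466.4 - 273.15 = 193.2500°C.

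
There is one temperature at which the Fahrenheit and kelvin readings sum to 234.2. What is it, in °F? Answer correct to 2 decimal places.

Let F be the Fahrenheit reading. The kelvin reading is K = 5/9·F + 255.372.
Require F + K = 234.2: (14/9)·F + 255.372 = 234.2.
F = (234.2 - 255.372) / (14/9) = -13.61.

-13.61°F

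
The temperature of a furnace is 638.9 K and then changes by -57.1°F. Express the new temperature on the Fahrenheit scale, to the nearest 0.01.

Initial temperature in Celsius: 638.9 - 273.15 = 365.7500°C.
The 57.1°F change is an interval, so only the factor 5/9 applies: -57.1 × 5/9 = -31.7222°C.
Final Celsius temperature: 365.7500 - 31.7222 = 334.0278°C.
In Fahrenheit: 334.0278 × 1.8 + 32 = 633.25°F.

633.25°F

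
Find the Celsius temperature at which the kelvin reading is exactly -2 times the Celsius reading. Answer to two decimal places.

-91.05°C

Let C be the Celsius reading. The kelvin reading is K = 1·C + 273.15.
Require K = -2·C: 1·C + 273.15 = -2·C.
(3)·C = -273.15  ⇒  C = -91.05.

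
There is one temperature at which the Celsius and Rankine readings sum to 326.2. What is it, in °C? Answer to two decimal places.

-59.10°C

Let C be the Celsius reading. The Rankine reading is R = 1.8·C + 491.67.
Require C + R = 326.2: (2.8)·C + 491.67 = 326.2.
C = (326.2 - 491.67) / (2.8) = -59.10.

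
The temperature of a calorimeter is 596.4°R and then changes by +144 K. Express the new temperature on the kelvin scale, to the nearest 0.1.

475.3 K

Initial temperature in Celsius: (596.4 - 491.67) × 5/9 = 58.1833°C.
The 144 K change is an interval; Kelvin and Celsius degrees are the same size, so ΔC = +144°C.
Final Celsius temperature: 58.1833 + 144.0000 = 202.1833°C.
In kelvin: 202.1833 + 273.15 = 475.3 K.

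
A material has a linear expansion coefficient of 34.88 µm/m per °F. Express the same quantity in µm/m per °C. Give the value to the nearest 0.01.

Since only a temperature interval is involved, the additive offset between the scales drops out.
A change of 1°C is a change of 1.8°F, so per °C the value is 34.88 × 1.8 = 62.78.

62.78 µm/m per °C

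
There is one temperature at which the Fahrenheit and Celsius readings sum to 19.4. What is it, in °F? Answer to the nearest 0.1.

23.9°F

Let F be the Fahrenheit reading. The Celsius reading is C = 5/9·F - 17.7778.
Require F + C = 19.4: (14/9)·F - 17.7778 = 19.4.
F = (19.4 + 17.7778) / (14/9) = 23.9.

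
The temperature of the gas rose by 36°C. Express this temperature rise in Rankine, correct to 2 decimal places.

For a temperature interval the offset drops out; only the factor 1.8 applies.
36 × 1.8 = 64.80.

64.80°R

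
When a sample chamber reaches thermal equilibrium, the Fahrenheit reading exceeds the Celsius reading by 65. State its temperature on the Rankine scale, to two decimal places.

565.92°R

Let x be the Fahrenheit reading; then the Celsius reading is 5/9·x - 17.7778.
(5/9·x - 17.7778) - x = -65  ⇒  (-4/9)·x = -47.2222  ⇒  x = 106.2500°F.
In Celsius: (106.25 - 32) × 5/9 = 41.2500°C.
In Rankine: 41.2500 × 1.8 + 491.67 = 565.92°R.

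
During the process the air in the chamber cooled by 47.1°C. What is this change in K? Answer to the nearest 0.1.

47.1 K

Celsius and kelvin degrees are the same size, so the interval is unchanged: 47.1.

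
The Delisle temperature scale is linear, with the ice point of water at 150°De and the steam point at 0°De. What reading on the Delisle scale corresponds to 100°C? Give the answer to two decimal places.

Linearly onto the Delisle scale: 150 + (100.0000 / 100) × (0 - 150) = 0.00°De.

0.00°De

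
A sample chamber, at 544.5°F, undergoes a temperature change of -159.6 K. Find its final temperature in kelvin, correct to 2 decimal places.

398.27 K

Initial temperature in Celsius: (544.5 - 32) × 5/9 = 284.7222°C.
The 159.6 K change is an interval; Kelvin and Celsius degrees are the same size, so ΔC = -159.6°C.
Final Celsius temperature: 284.7222 - 159.6000 = 125.1222°C.
In kelvin: 125.1222 + 273.15 = 398.27 K.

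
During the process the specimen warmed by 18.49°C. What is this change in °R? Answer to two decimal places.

33.28°R

Only the scale ratio 1.8 matters for a change in temperature.
18.49 × 1.8 = 33.28.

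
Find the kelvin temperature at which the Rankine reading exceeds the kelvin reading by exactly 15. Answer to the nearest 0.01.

18.75 K

Let K be the kelvin reading. The Rankine reading is R = 1.8·K.
Require R - K = 15: (0.8)·K = 15.
K = (15) / (0.8) = 18.75.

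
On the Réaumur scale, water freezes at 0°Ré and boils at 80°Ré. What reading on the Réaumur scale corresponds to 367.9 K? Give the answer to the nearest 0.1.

First in Celsius: 367.9 - 273.15 = 94.7500°C.
Linearly onto the Réaumur scale: 0 + (94.7500 / 100) × (80 - 0) = 75.8°Ré.

75.8°Ré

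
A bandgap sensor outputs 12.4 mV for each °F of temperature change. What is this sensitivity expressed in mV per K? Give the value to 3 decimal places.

The quantity depends on a temperature interval, so only the ratio of degree sizes applies; the offset between the scales is irrelevant.
A change of 1 K is a change of 1.8°F, so per K the value is 12.4 × 1.8 = 22.320.

22.320 mV per K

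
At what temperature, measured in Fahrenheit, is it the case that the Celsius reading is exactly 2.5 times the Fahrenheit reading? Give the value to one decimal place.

Let F be the Fahrenheit reading. The Celsius reading is C = 5/9·F - 17.7778.
Require C = 2.5·F: 5/9·F - 17.7778 = 2.5·F.
(-35/18)·F = 17.7778  ⇒  F = -9.1.

-9.1°F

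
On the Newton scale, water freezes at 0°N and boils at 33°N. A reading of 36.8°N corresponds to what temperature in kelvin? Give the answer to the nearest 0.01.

384.67 K

Linear interpolation between the fixed points: C = (36.8 - 0) × 100 / (33 - 0) = 111.5152°C.
Then 111.5152 + 273.15 = 384.67 K.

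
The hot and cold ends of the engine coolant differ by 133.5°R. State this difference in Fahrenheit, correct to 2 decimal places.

Rankine and Fahrenheit degrees are the same size, so the interval is unchanged: 133.50.

133.50°F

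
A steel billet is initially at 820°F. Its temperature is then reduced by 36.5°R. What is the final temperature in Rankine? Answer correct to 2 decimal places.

Initial temperature in Celsius: (820 - 32) × 5/9 = 437.7778°C.
The 36.5°R change is an interval, so only the factor 5/9 applies: -36.5 × 5/9 = -20.2778°C.
Final Celsius temperature: 437.7778 - 20.2778 = 417.5000°C.
In Rankine: 417.5000 × 1.8 + 491.67 = 1243.17°R.

1243.17°R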